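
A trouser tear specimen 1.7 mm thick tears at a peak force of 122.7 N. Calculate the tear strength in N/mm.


Tear strength = force / thickness
= 122.7 / 1.7
= 72.18 N/mm

72.18 N/mm


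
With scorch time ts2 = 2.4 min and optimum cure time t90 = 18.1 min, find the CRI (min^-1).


CRI = 100 / (t90 - ts2)
= 100 / (18.1 - 2.4)
= 100 / 15.7
= 6.37 min^-1

6.37 min^-1


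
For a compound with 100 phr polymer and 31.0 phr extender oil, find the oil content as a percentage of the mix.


Oil % = oil / (100 + oil) * 100
= 31.0 / (100 + 31.0) * 100
= 31.0 / 131.0 * 100
= 23.66%

23.66%


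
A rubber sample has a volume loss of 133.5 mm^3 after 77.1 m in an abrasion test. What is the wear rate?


Rate = volume_loss / distance
= 133.5 / 77.1
= 1.732 mm^3/m

1.732 mm^3/m


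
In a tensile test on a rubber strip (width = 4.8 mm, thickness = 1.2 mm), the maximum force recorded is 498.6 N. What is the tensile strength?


Area = width * thickness = 4.8 * 1.2 = 5.76 mm^2
TS = force / area = 498.6 / 5.76 = 86.56 MPa

86.56 MPa


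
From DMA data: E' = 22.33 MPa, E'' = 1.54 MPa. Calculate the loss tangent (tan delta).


tan delta = E'' / E'
= 1.54 / 22.33
= 0.069

tan delta = 0.069


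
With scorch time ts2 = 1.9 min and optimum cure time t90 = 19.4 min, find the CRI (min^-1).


CRI = 100 / (t90 - ts2)
= 100 / (19.4 - 1.9)
= 100 / 17.5
= 5.71 min^-1

5.71 min^-1


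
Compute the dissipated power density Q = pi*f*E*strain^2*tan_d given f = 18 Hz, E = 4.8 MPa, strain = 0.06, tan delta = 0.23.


Q = pi * f * E * strain^2 * tan_d
= pi * 18 * 4.8 * 0.06^2 * 0.23
= pi * 18 * 4.8 * 0.0036 * 0.23
= 0.2247

Q = 0.2247


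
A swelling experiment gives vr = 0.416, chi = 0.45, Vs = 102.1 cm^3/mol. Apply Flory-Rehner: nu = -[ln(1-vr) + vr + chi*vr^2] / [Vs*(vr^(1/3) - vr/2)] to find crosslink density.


ln(1 - vr) = ln(1 - 0.416) = -0.5379
Numerator = -((-0.5379) + 0.416 + 0.45 * 0.416^2) = 0.0440
Denominator = 102.1 * (0.416^(1/3) - 0.416/2) = 54.9811
nu = 0.0440 / 54.9811 = 7.9990e-04 mol/cm^3

7.9990e-04 mol/cm^3


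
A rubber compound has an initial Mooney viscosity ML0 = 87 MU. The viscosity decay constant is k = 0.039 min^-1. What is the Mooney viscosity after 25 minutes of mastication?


ML = ML0 * exp(-k * t)
ML = 87 * exp(-0.039 * 25)
ML = 87 * 0.3772
ML = 32.82 MU

32.82 MU


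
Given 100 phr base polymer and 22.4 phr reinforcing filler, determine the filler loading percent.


Filler % = filler / (rubber + filler) * 100
= 22.4 / (100 + 22.4) * 100
= 22.4 / 122.4 * 100
= 18.3%

18.3%


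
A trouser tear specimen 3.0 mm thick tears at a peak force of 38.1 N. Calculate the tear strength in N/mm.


Tear strength = force / thickness
= 38.1 / 3.0
= 12.7 N/mm

12.7 N/mm


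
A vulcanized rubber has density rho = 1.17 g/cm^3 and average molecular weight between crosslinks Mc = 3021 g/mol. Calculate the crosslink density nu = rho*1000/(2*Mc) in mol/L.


nu = rho * 1000 / (2 * Mc)
nu = 1.17 * 1000 / (2 * 3021)
nu = 1170.0 / 6042
nu = 0.1936 mol/L

0.1936 mol/L


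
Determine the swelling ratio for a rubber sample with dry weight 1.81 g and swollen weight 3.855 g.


Q = W_swollen / W_dry
Q = 3.855 / 1.81
Q = 2.13

Q = 2.13


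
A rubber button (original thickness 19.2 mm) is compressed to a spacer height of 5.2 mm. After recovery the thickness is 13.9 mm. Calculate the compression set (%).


CS = (t0 - recovered) / (t0 - ts) * 100
= (19.2 - 13.9) / (19.2 - 5.2) * 100
= 5.3 / 14.0 * 100
= 37.9%

37.9%


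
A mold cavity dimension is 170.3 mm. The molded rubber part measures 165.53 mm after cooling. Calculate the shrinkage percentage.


Shrinkage = (mold - part) / mold * 100
= (170.3 - 165.53) / 170.3 * 100
= 4.77 / 170.3 * 100
= 2.8%

2.8%


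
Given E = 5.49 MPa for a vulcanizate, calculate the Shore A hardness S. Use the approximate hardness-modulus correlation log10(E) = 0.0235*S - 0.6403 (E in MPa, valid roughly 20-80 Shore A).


log10(E) = 0.0235*S - 0.6403  =>  S = (log10(E) + 0.6403) / 0.0235
log10(5.49) = 0.739572
S = (0.739572 + 0.6403) / 0.0235 = 1.379872 / 0.0235
S = 58.7

Shore A = 58.7


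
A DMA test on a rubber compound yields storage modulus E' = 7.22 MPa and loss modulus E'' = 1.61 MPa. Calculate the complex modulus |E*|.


|E*| = sqrt(E'^2 + E''^2)
= sqrt(7.22^2 + 1.61^2)
= sqrt(52.1284 + 2.5921)
= 7.397 MPa

7.397 MPa


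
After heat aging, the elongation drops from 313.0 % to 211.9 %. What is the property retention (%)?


Retention = aged / original * 100
= 211.9 / 313.0 * 100
= 67.7%

67.7%


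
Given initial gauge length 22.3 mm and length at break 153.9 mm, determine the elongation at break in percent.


Elongation = (Lf - L0) / L0 * 100
= (153.9 - 22.3) / 22.3 * 100
= 131.6 / 22.3 * 100
= 590.1%

590.1%


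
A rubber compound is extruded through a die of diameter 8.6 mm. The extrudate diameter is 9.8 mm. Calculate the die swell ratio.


Die swell ratio = D_extrudate / D_die
= 9.8 / 8.6
= 1.14

Die swell = 1.14


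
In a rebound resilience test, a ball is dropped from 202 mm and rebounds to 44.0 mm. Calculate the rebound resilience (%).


Resilience = h_rebound / h_drop * 100
= 44.0 / 202 * 100
= 21.8%

21.8%


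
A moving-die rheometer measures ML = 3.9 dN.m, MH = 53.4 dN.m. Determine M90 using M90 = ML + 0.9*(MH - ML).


M90 = ML + 0.9 * (MH - ML)
M90 = 3.9 + 0.9 * (53.4 - 3.9)
M90 = 3.9 + 0.9 * 49.5
M90 = 48.45 dN.m

48.45 dN.m


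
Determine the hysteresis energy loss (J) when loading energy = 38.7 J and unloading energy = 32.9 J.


Hysteresis loss = loading - unloading
= 38.7 - 32.9
= 5.8 J

5.8 J


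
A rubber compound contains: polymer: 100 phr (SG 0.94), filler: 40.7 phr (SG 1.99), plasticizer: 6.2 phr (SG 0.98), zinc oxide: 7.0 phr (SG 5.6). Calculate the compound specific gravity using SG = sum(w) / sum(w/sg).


Sum of weights = 153.9
Volume contributions:
  polymer: 100/0.94 = 106.3830
  filler: 40.7/1.99 = 20.4523
  plasticizer: 6.2/0.98 = 6.3265
  zinc oxide: 7.0/5.6 = 1.2500
Sum of volumes = 134.4118
SG = 153.9 / 134.4118 = 1.145

SG = 1.145


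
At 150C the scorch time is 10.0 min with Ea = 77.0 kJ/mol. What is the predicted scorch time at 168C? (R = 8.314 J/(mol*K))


Convert temperatures: T1 = 150 + 273.15 = 423.15 K, T2 = 168 + 273.15 = 441.15 K
ts2_new = 10.0 * exp(77000 / 8.314 * (1/441.15 - 1/423.15))
1/T2 - 1/T1 = -9.6425e-05
ts2_new = 4.09 min

4.09 min


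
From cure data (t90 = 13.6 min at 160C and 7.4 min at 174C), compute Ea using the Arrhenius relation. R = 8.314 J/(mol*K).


T1 = 433.15 K, T2 = 447.15 K
1/T1 - 1/T2 = 7.2283e-05
ln(t1/t2) = ln(13.6/7.4) = 0.6086
Ea = 8.314 * 0.6086 / 7.2283e-05 = 70000.0262 J/mol
Ea = 70.0 kJ/mol

70.0 kJ/mol


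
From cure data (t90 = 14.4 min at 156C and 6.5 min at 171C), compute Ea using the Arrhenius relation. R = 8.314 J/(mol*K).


T1 = 429.15 K, T2 = 444.15 K
1/T1 - 1/T2 = 7.8696e-05
ln(t1/t2) = ln(14.4/6.5) = 0.7954
Ea = 8.314 * 0.7954 / 7.8696e-05 = 84034.4464 J/mol
Ea = 84.03 kJ/mol

84.03 kJ/mol


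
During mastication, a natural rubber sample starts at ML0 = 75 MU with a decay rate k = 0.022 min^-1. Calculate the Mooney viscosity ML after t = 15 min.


ML = ML0 * exp(-k * t)
ML = 75 * exp(-0.022 * 15)
ML = 75 * 0.7189
ML = 53.92 MU

53.92 MU


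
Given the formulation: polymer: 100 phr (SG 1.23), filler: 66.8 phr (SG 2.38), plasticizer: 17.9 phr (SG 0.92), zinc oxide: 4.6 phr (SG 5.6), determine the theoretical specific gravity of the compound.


Sum of weights = 189.3
Volume contributions:
  polymer: 100/1.23 = 81.3008
  filler: 66.8/2.38 = 28.0672
  plasticizer: 17.9/0.92 = 19.4565
  zinc oxide: 4.6/5.6 = 0.8214
Sum of volumes = 129.6460
SG = 189.3 / 129.6460 = 1.46

SG = 1.46


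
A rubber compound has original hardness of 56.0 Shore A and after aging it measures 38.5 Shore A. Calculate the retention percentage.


Retention = aged / original * 100
= 38.5 / 56.0 * 100
= 68.8%

68.8%


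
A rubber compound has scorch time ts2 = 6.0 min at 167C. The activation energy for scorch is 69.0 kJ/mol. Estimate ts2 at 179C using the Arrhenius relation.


Convert temperatures: T1 = 167 + 273.15 = 440.15 K, T2 = 179 + 273.15 = 452.15 K
ts2_new = 6.0 * exp(69000 / 8.314 * (1/452.15 - 1/440.15))
1/T2 - 1/T1 = -6.0297e-05
ts2_new = 3.64 min

3.64 min


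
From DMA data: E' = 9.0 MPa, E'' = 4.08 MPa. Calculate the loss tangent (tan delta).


tan delta = E'' / E'
= 4.08 / 9.0
= 0.4533

tan delta = 0.4533


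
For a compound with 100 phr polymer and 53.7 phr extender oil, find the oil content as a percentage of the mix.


Oil % = oil / (100 + oil) * 100
= 53.7 / (100 + 53.7) * 100
= 53.7 / 153.7 * 100
= 34.94%

34.94%


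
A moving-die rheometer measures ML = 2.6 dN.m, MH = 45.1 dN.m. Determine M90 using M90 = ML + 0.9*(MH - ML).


M90 = ML + 0.9 * (MH - ML)
M90 = 2.6 + 0.9 * (45.1 - 2.6)
M90 = 2.6 + 0.9 * 42.5
M90 = 40.85 dN.m

40.85 dN.m


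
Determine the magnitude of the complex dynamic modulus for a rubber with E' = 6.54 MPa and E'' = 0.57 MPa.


|E*| = sqrt(E'^2 + E''^2)
= sqrt(6.54^2 + 0.57^2)
= sqrt(42.7716 + 0.3249)
= 6.565 MPa

6.565 MPa


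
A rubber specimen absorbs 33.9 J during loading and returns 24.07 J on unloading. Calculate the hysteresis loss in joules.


Hysteresis loss = loading - unloading
= 33.9 - 24.07
= 9.83 J

9.83 J


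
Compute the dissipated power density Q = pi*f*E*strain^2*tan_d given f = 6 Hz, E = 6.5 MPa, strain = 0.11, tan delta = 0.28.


Q = pi * f * E * strain^2 * tan_d
= pi * 6 * 6.5 * 0.11^2 * 0.28
= pi * 6 * 6.5 * 0.0121 * 0.28
= 0.4151

Q = 0.4151


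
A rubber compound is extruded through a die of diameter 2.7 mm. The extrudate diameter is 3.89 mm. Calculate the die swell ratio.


Die swell ratio = D_extrudate / D_die
= 3.89 / 2.7
= 1.441

Die swell = 1.441


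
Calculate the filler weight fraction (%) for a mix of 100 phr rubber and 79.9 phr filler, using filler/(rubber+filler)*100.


Filler % = filler / (rubber + filler) * 100
= 79.9 / (100 + 79.9) * 100
= 79.9 / 179.9 * 100
= 44.41%

44.41%


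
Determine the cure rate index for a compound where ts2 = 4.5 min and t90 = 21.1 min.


CRI = 100 / (t90 - ts2)
= 100 / (21.1 - 4.5)
= 100 / 16.6
= 6.02 min^-1

6.02 min^-1


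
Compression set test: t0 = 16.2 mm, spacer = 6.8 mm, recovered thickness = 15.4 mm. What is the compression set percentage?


CS = (t0 - recovered) / (t0 - ts) * 100
= (16.2 - 15.4) / (16.2 - 6.8) * 100
= 0.8 / 9.4 * 100
= 8.5%

8.5%


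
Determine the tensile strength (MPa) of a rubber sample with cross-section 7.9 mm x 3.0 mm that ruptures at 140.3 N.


Area = width * thickness = 7.9 * 3.0 = 23.7 mm^2
TS = force / area = 140.3 / 23.7 = 5.92 MPa

5.92 MPa


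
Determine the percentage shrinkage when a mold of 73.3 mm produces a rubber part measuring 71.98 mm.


Shrinkage = (mold - part) / mold * 100
= (73.3 - 71.98) / 73.3 * 100
= 1.32 / 73.3 * 100
= 1.8%

1.8%


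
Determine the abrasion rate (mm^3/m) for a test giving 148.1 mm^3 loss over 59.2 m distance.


Rate = volume_loss / distance
= 148.1 / 59.2
= 2.502 mm^3/m

2.502 mm^3/m


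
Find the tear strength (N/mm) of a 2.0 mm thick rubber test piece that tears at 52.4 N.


Tear strength = force / thickness
= 52.4 / 2.0
= 26.2 N/mm

26.2 N/mm


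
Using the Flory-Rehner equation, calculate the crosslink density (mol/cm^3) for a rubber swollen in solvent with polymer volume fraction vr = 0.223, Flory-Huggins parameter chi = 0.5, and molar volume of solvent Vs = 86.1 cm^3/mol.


ln(1 - vr) = ln(1 - 0.223) = -0.2523
Numerator = -((-0.2523) + 0.223 + 0.5 * 0.223^2) = 0.0045
Denominator = 86.1 * (0.223^(1/3) - 0.223/2) = 42.6120
nu = 0.0045 / 42.6120 = 1.0444e-04 mol/cm^3

1.0444e-04 mol/cm^3


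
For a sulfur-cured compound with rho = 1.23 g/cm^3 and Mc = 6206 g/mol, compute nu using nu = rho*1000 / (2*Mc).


nu = rho * 1000 / (2 * Mc)
nu = 1.23 * 1000 / (2 * 6206)
nu = 1230.0 / 12412
nu = 0.0991 mol/L

0.0991 mol/L


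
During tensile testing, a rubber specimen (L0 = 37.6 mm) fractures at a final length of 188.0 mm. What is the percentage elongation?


Elongation = (Lf - L0) / L0 * 100
= (188.0 - 37.6) / 37.6 * 100
= 150.4 / 37.6 * 100
= 400.0%

400.0%


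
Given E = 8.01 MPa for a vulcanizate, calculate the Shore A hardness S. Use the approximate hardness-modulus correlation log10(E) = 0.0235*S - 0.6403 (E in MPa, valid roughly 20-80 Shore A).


log10(E) = 0.0235*S - 0.6403  =>  S = (log10(E) + 0.6403) / 0.0235
log10(8.01) = 0.903633
S = (0.903633 + 0.6403) / 0.0235 = 1.543933 / 0.0235
S = 65.7

Shore A = 65.7


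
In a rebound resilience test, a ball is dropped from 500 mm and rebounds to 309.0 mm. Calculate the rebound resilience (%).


Resilience = h_rebound / h_drop * 100
= 309.0 / 500 * 100
= 61.8%

61.8%


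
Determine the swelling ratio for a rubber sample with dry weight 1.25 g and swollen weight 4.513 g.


Q = W_swollen / W_dry
Q = 4.513 / 1.25
Q = 3.61

Q = 3.61


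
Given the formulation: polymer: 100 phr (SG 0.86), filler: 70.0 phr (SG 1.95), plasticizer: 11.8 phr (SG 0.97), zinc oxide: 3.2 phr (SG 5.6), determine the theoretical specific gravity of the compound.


Sum of weights = 185.0
Volume contributions:
  polymer: 100/0.86 = 116.2791
  filler: 70.0/1.95 = 35.8974
  plasticizer: 11.8/0.97 = 12.1649
  zinc oxide: 3.2/5.6 = 0.5714
Sum of volumes = 164.9129
SG = 185.0 / 164.9129 = 1.122

SG = 1.122


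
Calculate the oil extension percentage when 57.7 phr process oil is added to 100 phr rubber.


Oil % = oil / (100 + oil) * 100
= 57.7 / (100 + 57.7) * 100
= 57.7 / 157.7 * 100
= 36.59%

36.59%


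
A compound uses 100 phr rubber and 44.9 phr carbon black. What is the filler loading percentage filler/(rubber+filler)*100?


Filler % = filler / (rubber + filler) * 100
= 44.9 / (100 + 44.9) * 100
= 44.9 / 144.9 * 100
= 30.99%

30.99%


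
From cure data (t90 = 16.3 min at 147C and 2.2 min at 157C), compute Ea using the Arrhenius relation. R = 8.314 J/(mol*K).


T1 = 420.15 K, T2 = 430.15 K
1/T1 - 1/T2 = 5.5332e-05
ln(t1/t2) = ln(16.3/2.2) = 2.0027
Ea = 8.314 * 2.0027 / 5.5332e-05 = 300920.5820 J/mol
Ea = 300.92 kJ/mol

300.92 kJ/mol


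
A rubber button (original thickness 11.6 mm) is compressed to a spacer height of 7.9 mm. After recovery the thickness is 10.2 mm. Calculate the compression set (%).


CS = (t0 - recovered) / (t0 - ts) * 100
= (11.6 - 10.2) / (11.6 - 7.9) * 100
= 1.4 / 3.7 * 100
= 37.8%

37.8%


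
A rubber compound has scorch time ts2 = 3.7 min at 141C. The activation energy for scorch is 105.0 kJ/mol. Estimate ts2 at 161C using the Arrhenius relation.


Convert temperatures: T1 = 141 + 273.15 = 414.15 K, T2 = 161 + 273.15 = 434.15 K
ts2_new = 3.7 * exp(105000 / 8.314 * (1/434.15 - 1/414.15))
1/T2 - 1/T1 = -1.1123e-04
ts2_new = 0.91 min

0.91 min


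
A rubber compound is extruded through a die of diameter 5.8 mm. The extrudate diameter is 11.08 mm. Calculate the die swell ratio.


Die swell ratio = D_extrudate / D_die
= 11.08 / 5.8
= 1.91

Die swell = 1.91


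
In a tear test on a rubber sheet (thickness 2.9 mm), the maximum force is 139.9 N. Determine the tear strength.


Tear strength = force / thickness
= 139.9 / 2.9
= 48.24 N/mm

48.24 N/mm


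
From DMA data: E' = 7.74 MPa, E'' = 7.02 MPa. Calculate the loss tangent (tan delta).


tan delta = E'' / E'
= 7.02 / 7.74
= 0.907

tan delta = 0.907


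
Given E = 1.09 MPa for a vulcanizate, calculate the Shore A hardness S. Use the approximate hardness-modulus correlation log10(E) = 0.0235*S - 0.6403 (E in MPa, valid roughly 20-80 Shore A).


log10(E) = 0.0235*S - 0.6403  =>  S = (log10(E) + 0.6403) / 0.0235
log10(1.09) = 0.037426
S = (0.037426 + 0.6403) / 0.0235 = 0.677726 / 0.0235
S = 28.8

Shore A = 28.8


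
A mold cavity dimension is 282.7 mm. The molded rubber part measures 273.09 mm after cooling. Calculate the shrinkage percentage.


Shrinkage = (mold - part) / mold * 100
= (282.7 - 273.09) / 282.7 * 100
= 9.61 / 282.7 * 100
= 3.4%

3.4%


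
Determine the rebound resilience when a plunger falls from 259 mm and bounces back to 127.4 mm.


Resilience = h_rebound / h_drop * 100
= 127.4 / 259 * 100
= 49.2%

49.2%


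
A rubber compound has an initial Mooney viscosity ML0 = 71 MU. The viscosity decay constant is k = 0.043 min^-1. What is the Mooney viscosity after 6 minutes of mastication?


ML = ML0 * exp(-k * t)
ML = 71 * exp(-0.043 * 6)
ML = 71 * 0.7726
ML = 54.85 MU

54.85 MU


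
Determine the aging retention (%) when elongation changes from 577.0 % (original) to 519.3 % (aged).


Retention = aged / original * 100
= 519.3 / 577.0 * 100
= 90.0%

90.0%


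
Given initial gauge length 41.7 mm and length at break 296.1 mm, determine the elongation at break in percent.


Elongation = (Lf - L0) / L0 * 100
= (296.1 - 41.7) / 41.7 * 100
= 254.4 / 41.7 * 100
= 610.1%

610.1%


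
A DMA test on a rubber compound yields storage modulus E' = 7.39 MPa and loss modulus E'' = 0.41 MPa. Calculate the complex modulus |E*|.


|E*| = sqrt(E'^2 + E''^2)
= sqrt(7.39^2 + 0.41^2)
= sqrt(54.6121 + 0.1681)
= 7.401 MPa

7.401 MPa


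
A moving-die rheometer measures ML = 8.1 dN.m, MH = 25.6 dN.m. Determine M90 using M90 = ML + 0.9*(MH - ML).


M90 = ML + 0.9 * (MH - ML)
M90 = 8.1 + 0.9 * (25.6 - 8.1)
M90 = 8.1 + 0.9 * 17.5
M90 = 23.85 dN.m

23.85 dN.m


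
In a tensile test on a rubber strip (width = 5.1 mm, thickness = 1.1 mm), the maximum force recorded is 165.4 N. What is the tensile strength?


Area = width * thickness = 5.1 * 1.1 = 5.61 mm^2
TS = force / area = 165.4 / 5.61 = 29.48 MPa

29.48 MPa


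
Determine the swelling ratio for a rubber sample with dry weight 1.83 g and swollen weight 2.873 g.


Q = W_swollen / W_dry
Q = 2.873 / 1.83
Q = 1.57

Q = 1.57


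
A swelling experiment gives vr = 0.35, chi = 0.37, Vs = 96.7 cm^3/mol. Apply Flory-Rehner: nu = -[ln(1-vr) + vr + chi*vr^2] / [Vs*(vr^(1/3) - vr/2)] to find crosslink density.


ln(1 - vr) = ln(1 - 0.35) = -0.4308
Numerator = -((-0.4308) + 0.35 + 0.37 * 0.35^2) = 0.0355
Denominator = 96.7 * (0.35^(1/3) - 0.35/2) = 51.2249
nu = 0.0355 / 51.2249 = 6.9220e-04 mol/cm^3

6.9220e-04 mol/cm^3


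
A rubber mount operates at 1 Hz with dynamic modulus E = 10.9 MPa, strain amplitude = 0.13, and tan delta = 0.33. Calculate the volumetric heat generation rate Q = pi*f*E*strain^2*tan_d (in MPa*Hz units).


Q = pi * f * E * strain^2 * tan_d
= pi * 1 * 10.9 * 0.13^2 * 0.33
= pi * 1 * 10.9 * 0.0169 * 0.33
= 0.1910

Q = 0.1910


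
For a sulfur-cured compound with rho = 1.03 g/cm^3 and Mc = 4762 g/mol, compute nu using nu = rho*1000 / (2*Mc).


nu = rho * 1000 / (2 * Mc)
nu = 1.03 * 1000 / (2 * 4762)
nu = 1030.0 / 9524
nu = 0.1081 mol/L

0.1081 mol/L


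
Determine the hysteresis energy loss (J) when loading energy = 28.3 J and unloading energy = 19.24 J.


Hysteresis loss = loading - unloading
= 28.3 - 19.24
= 9.06 J

9.06 J


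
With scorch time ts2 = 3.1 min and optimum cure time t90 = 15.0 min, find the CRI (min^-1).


CRI = 100 / (t90 - ts2)
= 100 / (15.0 - 3.1)
= 100 / 11.9
= 8.4 min^-1

8.4 min^-1


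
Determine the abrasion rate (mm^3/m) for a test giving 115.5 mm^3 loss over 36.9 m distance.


Rate = volume_loss / distance
= 115.5 / 36.9
= 3.13 mm^3/m

3.13 mm^3/m


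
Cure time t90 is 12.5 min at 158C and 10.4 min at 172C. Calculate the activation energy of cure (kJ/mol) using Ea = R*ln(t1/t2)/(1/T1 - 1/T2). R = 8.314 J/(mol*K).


T1 = 431.15 K, T2 = 445.15 K
1/T1 - 1/T2 = 7.2945e-05
ln(t1/t2) = ln(12.5/10.4) = 0.1839
Ea = 8.314 * 0.1839 / 7.2945e-05 = 20962.9507 J/mol
Ea = 20.96 kJ/mol

20.96 kJ/mol


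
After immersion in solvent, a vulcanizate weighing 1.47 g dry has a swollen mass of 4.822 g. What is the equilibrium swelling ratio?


Q = W_swollen / W_dry
Q = 4.822 / 1.47
Q = 3.28

Q = 3.28


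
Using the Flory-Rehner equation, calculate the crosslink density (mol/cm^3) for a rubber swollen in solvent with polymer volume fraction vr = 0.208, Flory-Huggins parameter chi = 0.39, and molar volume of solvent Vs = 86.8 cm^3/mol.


ln(1 - vr) = ln(1 - 0.208) = -0.2332
Numerator = -((-0.2332) + 0.208 + 0.39 * 0.208^2) = 0.0083
Denominator = 86.8 * (0.208^(1/3) - 0.208/2) = 42.4017
nu = 0.0083 / 42.4017 = 1.9624e-04 mol/cm^3

1.9624e-04 mol/cm^3


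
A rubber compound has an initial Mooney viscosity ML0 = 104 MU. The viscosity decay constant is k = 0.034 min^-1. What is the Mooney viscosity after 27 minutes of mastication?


ML = ML0 * exp(-k * t)
ML = 104 * exp(-0.034 * 27)
ML = 104 * 0.3993
ML = 41.53 MU

41.53 MU


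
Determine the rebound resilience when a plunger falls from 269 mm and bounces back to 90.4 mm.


Resilience = h_rebound / h_drop * 100
= 90.4 / 269 * 100
= 33.6%

33.6%


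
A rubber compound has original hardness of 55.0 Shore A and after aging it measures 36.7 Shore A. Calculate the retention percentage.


Retention = aged / original * 100
= 36.7 / 55.0 * 100
= 66.7%

66.7%


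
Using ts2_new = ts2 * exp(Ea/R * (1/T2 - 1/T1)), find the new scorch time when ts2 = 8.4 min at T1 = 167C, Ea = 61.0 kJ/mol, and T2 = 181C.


Convert temperatures: T1 = 167 + 273.15 = 440.15 K, T2 = 181 + 273.15 = 454.15 K
ts2_new = 8.4 * exp(61000 / 8.314 * (1/454.15 - 1/440.15))
1/T2 - 1/T1 = -7.0037e-05
ts2_new = 5.02 min

5.02 min


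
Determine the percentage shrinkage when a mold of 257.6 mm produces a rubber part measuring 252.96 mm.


Shrinkage = (mold - part) / mold * 100
= (257.6 - 252.96) / 257.6 * 100
= 4.64 / 257.6 * 100
= 1.8%

1.8%


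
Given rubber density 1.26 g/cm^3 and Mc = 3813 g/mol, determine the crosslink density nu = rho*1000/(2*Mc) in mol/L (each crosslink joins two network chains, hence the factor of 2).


nu = rho * 1000 / (2 * Mc)
nu = 1.26 * 1000 / (2 * 3813)
nu = 1260.0 / 7626
nu = 0.1652 mol/L

0.1652 mol/L


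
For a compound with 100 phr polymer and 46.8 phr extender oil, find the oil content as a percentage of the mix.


Oil % = oil / (100 + oil) * 100
= 46.8 / (100 + 46.8) * 100
= 46.8 / 146.8 * 100
= 31.88%

31.88%


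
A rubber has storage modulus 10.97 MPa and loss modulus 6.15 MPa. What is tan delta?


tan delta = E'' / E'
= 6.15 / 10.97
= 0.5606

tan delta = 0.5606


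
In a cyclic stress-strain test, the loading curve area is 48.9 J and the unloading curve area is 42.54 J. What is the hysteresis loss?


Hysteresis loss = loading - unloading
= 48.9 - 42.54
= 6.36 J

6.36 J


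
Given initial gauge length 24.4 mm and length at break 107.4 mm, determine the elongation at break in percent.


Elongation = (Lf - L0) / L0 * 100
= (107.4 - 24.4) / 24.4 * 100
= 83.0 / 24.4 * 100
= 340.2%

340.2%


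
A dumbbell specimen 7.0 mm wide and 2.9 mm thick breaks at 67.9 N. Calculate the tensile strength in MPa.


Area = width * thickness = 7.0 * 2.9 = 20.3 mm^2
TS = force / area = 67.9 / 20.3 = 3.34 MPa

3.34 MPa


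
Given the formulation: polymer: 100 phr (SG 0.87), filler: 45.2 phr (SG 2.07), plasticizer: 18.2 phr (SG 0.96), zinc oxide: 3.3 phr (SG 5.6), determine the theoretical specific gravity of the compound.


Sum of weights = 166.7
Volume contributions:
  polymer: 100/0.87 = 114.9425
  filler: 45.2/2.07 = 21.8357
  plasticizer: 18.2/0.96 = 18.9583
  zinc oxide: 3.3/5.6 = 0.5893
Sum of volumes = 156.3259
SG = 166.7 / 156.3259 = 1.066

SG = 1.066


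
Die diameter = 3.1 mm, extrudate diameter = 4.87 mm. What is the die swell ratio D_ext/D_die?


Die swell ratio = D_extrudate / D_die
= 4.87 / 3.1
= 1.571

Die swell = 1.571


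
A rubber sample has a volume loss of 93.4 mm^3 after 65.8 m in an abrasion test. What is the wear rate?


Rate = volume_loss / distance
= 93.4 / 65.8
= 1.419 mm^3/m

1.419 mm^3/m


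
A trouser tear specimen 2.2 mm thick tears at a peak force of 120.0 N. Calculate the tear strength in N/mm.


Tear strength = force / thickness
= 120.0 / 2.2
= 54.55 N/mm

54.55 N/mm


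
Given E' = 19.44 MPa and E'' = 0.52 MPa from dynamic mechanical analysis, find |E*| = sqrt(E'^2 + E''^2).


|E*| = sqrt(E'^2 + E''^2)
= sqrt(19.44^2 + 0.52^2)
= sqrt(377.9136 + 0.2704)
= 19.447 MPa

19.447 MPa


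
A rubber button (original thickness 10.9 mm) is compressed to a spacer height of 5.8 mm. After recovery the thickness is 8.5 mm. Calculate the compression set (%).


CS = (t0 - recovered) / (t0 - ts) * 100
= (10.9 - 8.5) / (10.9 - 5.8) * 100
= 2.4 / 5.1 * 100
= 47.1%

47.1%


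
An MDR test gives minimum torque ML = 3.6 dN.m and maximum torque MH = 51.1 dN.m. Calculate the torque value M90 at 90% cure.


M90 = ML + 0.9 * (MH - ML)
M90 = 3.6 + 0.9 * (51.1 - 3.6)
M90 = 3.6 + 0.9 * 47.5
M90 = 46.35 dN.m

46.35 dN.m


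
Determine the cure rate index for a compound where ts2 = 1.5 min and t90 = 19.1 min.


CRI = 100 / (t90 - ts2)
= 100 / (19.1 - 1.5)
= 100 / 17.6
= 5.68 min^-1

5.68 min^-1


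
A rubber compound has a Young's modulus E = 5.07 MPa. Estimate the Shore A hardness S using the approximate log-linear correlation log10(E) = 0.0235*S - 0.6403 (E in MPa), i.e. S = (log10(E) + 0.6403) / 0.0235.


log10(E) = 0.0235*S - 0.6403  =>  S = (log10(E) + 0.6403) / 0.0235
log10(5.07) = 0.705008
S = (0.705008 + 0.6403) / 0.0235 = 1.345308 / 0.0235
S = 57.2

Shore A = 57.2


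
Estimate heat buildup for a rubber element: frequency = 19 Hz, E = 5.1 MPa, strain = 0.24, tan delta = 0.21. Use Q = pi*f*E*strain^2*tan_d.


Q = pi * f * E * strain^2 * tan_d
= pi * 19 * 5.1 * 0.24^2 * 0.21
= pi * 19 * 5.1 * 0.0576 * 0.21
= 3.6823

Q = 3.6823


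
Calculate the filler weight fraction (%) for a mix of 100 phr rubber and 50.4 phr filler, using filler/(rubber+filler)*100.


Filler % = filler / (rubber + filler) * 100
= 50.4 / (100 + 50.4) * 100
= 50.4 / 150.4 * 100
= 33.51%

33.51%


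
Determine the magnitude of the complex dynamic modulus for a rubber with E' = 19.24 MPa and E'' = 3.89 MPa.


|E*| = sqrt(E'^2 + E''^2)
= sqrt(19.24^2 + 3.89^2)
= sqrt(370.1776 + 15.1321)
= 19.629 MPa

19.629 MPa


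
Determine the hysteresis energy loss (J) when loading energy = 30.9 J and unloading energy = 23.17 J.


Hysteresis loss = loading - unloading
= 30.9 - 23.17
= 7.73 J

7.73 J


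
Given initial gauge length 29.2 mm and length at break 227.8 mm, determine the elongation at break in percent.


Elongation = (Lf - L0) / L0 * 100
= (227.8 - 29.2) / 29.2 * 100
= 198.6 / 29.2 * 100
= 680.1%

680.1%


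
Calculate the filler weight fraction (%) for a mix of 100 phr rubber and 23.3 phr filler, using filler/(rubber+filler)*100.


Filler % = filler / (rubber + filler) * 100
= 23.3 / (100 + 23.3) * 100
= 23.3 / 123.3 * 100
= 18.9%

18.9%


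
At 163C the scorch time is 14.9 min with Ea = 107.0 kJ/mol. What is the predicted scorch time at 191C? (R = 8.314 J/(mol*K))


Convert temperatures: T1 = 163 + 273.15 = 436.15 K, T2 = 191 + 273.15 = 464.15 K
ts2_new = 14.9 * exp(107000 / 8.314 * (1/464.15 - 1/436.15))
1/T2 - 1/T1 = -1.3831e-04
ts2_new = 2.51 min

2.51 min


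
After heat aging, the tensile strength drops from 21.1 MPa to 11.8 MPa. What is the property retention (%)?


Retention = aged / original * 100
= 11.8 / 21.1 * 100
= 55.9%

55.9%


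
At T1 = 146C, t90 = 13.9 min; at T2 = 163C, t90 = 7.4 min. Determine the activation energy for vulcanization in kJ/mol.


T1 = 419.15 K, T2 = 436.15 K
1/T1 - 1/T2 = 9.2992e-05
ln(t1/t2) = ln(13.9/7.4) = 0.6304
Ea = 8.314 * 0.6304 / 9.2992e-05 = 56362.3043 J/mol
Ea = 56.36 kJ/mol

56.36 kJ/mol


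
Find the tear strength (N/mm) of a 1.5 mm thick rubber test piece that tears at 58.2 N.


Tear strength = force / thickness
= 58.2 / 1.5
= 38.8 N/mm

38.8 N/mm


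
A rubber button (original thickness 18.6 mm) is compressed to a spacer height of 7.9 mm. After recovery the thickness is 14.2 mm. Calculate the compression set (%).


CS = (t0 - recovered) / (t0 - ts) * 100
= (18.6 - 14.2) / (18.6 - 7.9) * 100
= 4.4 / 10.7 * 100
= 41.1%

41.1%


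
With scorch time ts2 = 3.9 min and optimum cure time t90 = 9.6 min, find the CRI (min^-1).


CRI = 100 / (t90 - ts2)
= 100 / (9.6 - 3.9)
= 100 / 5.7
= 17.54 min^-1

17.54 min^-1


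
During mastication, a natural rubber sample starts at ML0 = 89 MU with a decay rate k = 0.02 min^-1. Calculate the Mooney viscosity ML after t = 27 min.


ML = ML0 * exp(-k * t)
ML = 89 * exp(-0.02 * 27)
ML = 89 * 0.5827
ML = 51.86 MU

51.86 MU


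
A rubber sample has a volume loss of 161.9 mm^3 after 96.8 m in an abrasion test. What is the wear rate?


Rate = volume_loss / distance
= 161.9 / 96.8
= 1.673 mm^3/m

1.673 mm^3/m


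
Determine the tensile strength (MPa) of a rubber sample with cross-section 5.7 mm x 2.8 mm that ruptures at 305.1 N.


Area = width * thickness = 5.7 * 2.8 = 15.96 mm^2
TS = force / area = 305.1 / 15.96 = 19.12 MPa

19.12 MPa


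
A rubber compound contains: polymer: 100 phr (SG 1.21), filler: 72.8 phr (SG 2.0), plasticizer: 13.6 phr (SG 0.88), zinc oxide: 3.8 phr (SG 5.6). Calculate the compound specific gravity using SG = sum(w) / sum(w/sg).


Sum of weights = 190.2
Volume contributions:
  polymer: 100/1.21 = 82.6446
  filler: 72.8/2.0 = 36.4000
  plasticizer: 13.6/0.88 = 15.4545
  zinc oxide: 3.8/5.6 = 0.6786
Sum of volumes = 135.1777
SG = 190.2 / 135.1777 = 1.407

SG = 1.407


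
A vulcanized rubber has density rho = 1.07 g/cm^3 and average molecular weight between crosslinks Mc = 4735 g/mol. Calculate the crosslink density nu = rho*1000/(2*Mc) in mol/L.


nu = rho * 1000 / (2 * Mc)
nu = 1.07 * 1000 / (2 * 4735)
nu = 1070.0 / 9470
nu = 0.1130 mol/L

0.1130 mol/L


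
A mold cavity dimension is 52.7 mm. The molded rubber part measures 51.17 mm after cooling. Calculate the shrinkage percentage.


Shrinkage = (mold - part) / mold * 100
= (52.7 - 51.17) / 52.7 * 100
= 1.53 / 52.7 * 100
= 2.9%

2.9%


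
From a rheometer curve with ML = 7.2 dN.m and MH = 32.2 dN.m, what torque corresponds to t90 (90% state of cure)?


M90 = ML + 0.9 * (MH - ML)
M90 = 7.2 + 0.9 * (32.2 - 7.2)
M90 = 7.2 + 0.9 * 25.0
M90 = 29.7 dN.m

29.7 dN.m


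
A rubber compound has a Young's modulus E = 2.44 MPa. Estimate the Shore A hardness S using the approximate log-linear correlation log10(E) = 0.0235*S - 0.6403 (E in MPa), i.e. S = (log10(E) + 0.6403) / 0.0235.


log10(E) = 0.0235*S - 0.6403  =>  S = (log10(E) + 0.6403) / 0.0235
log10(2.44) = 0.387390
S = (0.387390 + 0.6403) / 0.0235 = 1.027690 / 0.0235
S = 43.7

Shore A = 43.7


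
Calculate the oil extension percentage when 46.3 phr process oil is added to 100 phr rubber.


Oil % = oil / (100 + oil) * 100
= 46.3 / (100 + 46.3) * 100
= 46.3 / 146.3 * 100
= 31.65%

31.65%


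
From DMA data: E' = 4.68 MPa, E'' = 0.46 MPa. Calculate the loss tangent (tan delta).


tan delta = E'' / E'
= 0.46 / 4.68
= 0.0983

tan delta = 0.0983


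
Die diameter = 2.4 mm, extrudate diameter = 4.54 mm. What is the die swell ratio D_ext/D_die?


Die swell ratio = D_extrudate / D_die
= 4.54 / 2.4
= 1.892

Die swell = 1.892


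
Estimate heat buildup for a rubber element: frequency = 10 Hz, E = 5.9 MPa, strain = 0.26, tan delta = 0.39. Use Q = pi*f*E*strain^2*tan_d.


Q = pi * f * E * strain^2 * tan_d
= pi * 10 * 5.9 * 0.26^2 * 0.39
= pi * 10 * 5.9 * 0.0676 * 0.39
= 4.8867

Q = 4.8867


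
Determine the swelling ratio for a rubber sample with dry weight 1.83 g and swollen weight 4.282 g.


Q = W_swollen / W_dry
Q = 4.282 / 1.83
Q = 2.34

Q = 2.34


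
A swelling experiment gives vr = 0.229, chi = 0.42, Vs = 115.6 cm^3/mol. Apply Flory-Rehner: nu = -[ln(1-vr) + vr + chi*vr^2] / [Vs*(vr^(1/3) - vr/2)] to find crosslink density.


ln(1 - vr) = ln(1 - 0.229) = -0.2601
Numerator = -((-0.2601) + 0.229 + 0.42 * 0.229^2) = 0.0090
Denominator = 115.6 * (0.229^(1/3) - 0.229/2) = 57.4883
nu = 0.0090 / 57.4883 = 1.5728e-04 mol/cm^3

1.5728e-04 mol/cm^3


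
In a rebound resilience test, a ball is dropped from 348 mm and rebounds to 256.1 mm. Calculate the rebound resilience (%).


Resilience = h_rebound / h_drop * 100
= 256.1 / 348 * 100
= 73.6%

73.6%


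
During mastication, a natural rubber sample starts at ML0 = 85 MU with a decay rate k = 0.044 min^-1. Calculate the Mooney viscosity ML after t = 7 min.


ML = ML0 * exp(-k * t)
ML = 85 * exp(-0.044 * 7)
ML = 85 * 0.7349
ML = 62.47 MU

62.47 MU


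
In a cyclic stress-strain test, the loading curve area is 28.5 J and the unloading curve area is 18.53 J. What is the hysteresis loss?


Hysteresis loss = loading - unloading
= 28.5 - 18.53
= 9.97 J

9.97 J


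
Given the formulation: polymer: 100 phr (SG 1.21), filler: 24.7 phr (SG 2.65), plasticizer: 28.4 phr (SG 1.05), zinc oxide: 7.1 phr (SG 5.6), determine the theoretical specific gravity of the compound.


Sum of weights = 160.2
Volume contributions:
  polymer: 100/1.21 = 82.6446
  filler: 24.7/2.65 = 9.3208
  plasticizer: 28.4/1.05 = 27.0476
  zinc oxide: 7.1/5.6 = 1.2679
Sum of volumes = 120.2809
SG = 160.2 / 120.2809 = 1.332

SG = 1.332


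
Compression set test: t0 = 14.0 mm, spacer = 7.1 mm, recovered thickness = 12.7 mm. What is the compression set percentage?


CS = (t0 - recovered) / (t0 - ts) * 100
= (14.0 - 12.7) / (14.0 - 7.1) * 100
= 1.3 / 6.9 * 100
= 18.8%

18.8%


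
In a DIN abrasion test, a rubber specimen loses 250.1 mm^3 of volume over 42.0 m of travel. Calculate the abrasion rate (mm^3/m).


Rate = volume_loss / distance
= 250.1 / 42.0
= 5.955 mm^3/m

5.955 mm^3/m


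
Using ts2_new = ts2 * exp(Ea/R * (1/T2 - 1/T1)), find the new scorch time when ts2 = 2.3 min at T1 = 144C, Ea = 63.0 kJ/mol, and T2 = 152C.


Convert temperatures: T1 = 144 + 273.15 = 417.15 K, T2 = 152 + 273.15 = 425.15 K
ts2_new = 2.3 * exp(63000 / 8.314 * (1/425.15 - 1/417.15))
1/T2 - 1/T1 = -4.5108e-05
ts2_new = 1.63 min

1.63 min


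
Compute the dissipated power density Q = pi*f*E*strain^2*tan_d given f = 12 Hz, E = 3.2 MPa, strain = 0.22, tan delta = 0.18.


Q = pi * f * E * strain^2 * tan_d
= pi * 12 * 3.2 * 0.22^2 * 0.18
= pi * 12 * 3.2 * 0.0484 * 0.18
= 1.0510

Q = 1.0510


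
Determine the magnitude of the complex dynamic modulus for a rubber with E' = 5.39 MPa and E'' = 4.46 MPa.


|E*| = sqrt(E'^2 + E''^2)
= sqrt(5.39^2 + 4.46^2)
= sqrt(29.0521 + 19.8916)
= 6.996 MPa

6.996 MPa


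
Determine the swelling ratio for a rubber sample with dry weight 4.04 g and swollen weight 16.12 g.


Q = W_swollen / W_dry
Q = 16.12 / 4.04
Q = 3.99

Q = 3.99


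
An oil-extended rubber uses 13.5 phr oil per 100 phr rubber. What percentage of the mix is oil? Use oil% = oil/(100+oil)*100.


Oil % = oil / (100 + oil) * 100
= 13.5 / (100 + 13.5) * 100
= 13.5 / 113.5 * 100
= 11.89%

11.89%


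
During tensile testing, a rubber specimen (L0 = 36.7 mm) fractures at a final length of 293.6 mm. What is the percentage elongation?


Elongation = (Lf - L0) / L0 * 100
= (293.6 - 36.7) / 36.7 * 100
= 256.9 / 36.7 * 100
= 700.0%

700.0%


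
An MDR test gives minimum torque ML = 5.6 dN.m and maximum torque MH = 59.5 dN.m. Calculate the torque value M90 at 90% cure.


M90 = ML + 0.9 * (MH - ML)
M90 = 5.6 + 0.9 * (59.5 - 5.6)
M90 = 5.6 + 0.9 * 53.9
M90 = 54.11 dN.m

54.11 dN.m


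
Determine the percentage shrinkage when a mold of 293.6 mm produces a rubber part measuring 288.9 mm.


Shrinkage = (mold - part) / mold * 100
= (293.6 - 288.9) / 293.6 * 100
= 4.7 / 293.6 * 100
= 1.6%

1.6%


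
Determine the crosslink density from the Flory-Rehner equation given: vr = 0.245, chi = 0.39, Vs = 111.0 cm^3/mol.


ln(1 - vr) = ln(1 - 0.245) = -0.2810
Numerator = -((-0.2810) + 0.245 + 0.39 * 0.245^2) = 0.0126
Denominator = 111.0 * (0.245^(1/3) - 0.245/2) = 55.8588
nu = 0.0126 / 55.8588 = 2.2607e-04 mol/cm^3

2.2607e-04 mol/cm^3


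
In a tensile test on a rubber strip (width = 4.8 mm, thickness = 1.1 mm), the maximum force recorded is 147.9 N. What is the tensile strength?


Area = width * thickness = 4.8 * 1.1 = 5.28 mm^2
TS = force / area = 147.9 / 5.28 = 28.01 MPa

28.01 MPa


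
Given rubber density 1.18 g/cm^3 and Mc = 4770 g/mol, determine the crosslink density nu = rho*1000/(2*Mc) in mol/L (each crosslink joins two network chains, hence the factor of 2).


nu = rho * 1000 / (2 * Mc)
nu = 1.18 * 1000 / (2 * 4770)
nu = 1180.0 / 9540
nu = 0.1237 mol/L

0.1237 mol/L


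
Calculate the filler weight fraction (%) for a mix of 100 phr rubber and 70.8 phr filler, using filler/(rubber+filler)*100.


Filler % = filler / (rubber + filler) * 100
= 70.8 / (100 + 70.8) * 100
= 70.8 / 170.8 * 100
= 41.45%

41.45%


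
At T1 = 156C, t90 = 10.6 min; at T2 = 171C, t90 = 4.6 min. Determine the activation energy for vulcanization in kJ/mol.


T1 = 429.15 K, T2 = 444.15 K
1/T1 - 1/T2 = 7.8696e-05
ln(t1/t2) = ln(10.6/4.6) = 0.8348
Ea = 8.314 * 0.8348 / 7.8696e-05 = 88193.9486 J/mol
Ea = 88.19 kJ/mol

88.19 kJ/mol


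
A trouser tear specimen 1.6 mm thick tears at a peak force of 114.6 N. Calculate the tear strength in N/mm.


Tear strength = force / thickness
= 114.6 / 1.6
= 71.62 N/mm

71.62 N/mm


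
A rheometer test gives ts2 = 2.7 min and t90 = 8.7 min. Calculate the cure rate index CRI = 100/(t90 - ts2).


CRI = 100 / (t90 - ts2)
= 100 / (8.7 - 2.7)
= 100 / 6.0
= 16.67 min^-1

16.67 min^-1


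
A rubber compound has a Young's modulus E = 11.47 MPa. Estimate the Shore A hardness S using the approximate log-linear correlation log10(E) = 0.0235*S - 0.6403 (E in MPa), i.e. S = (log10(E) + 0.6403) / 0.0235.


log10(E) = 0.0235*S - 0.6403  =>  S = (log10(E) + 0.6403) / 0.0235
log10(11.47) = 1.059563
S = (1.059563 + 0.6403) / 0.0235 = 1.699863 / 0.0235
S = 72.3

Shore A = 72.3


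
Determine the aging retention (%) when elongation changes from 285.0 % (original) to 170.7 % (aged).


Retention = aged / original * 100
= 170.7 / 285.0 * 100
= 59.9%

59.9%


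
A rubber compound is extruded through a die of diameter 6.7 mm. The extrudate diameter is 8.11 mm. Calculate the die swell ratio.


Die swell ratio = D_extrudate / D_die
= 8.11 / 6.7
= 1.21

Die swell = 1.21


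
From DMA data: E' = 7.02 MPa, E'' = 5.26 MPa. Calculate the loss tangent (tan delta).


tan delta = E'' / E'
= 5.26 / 7.02
= 0.7493

tan delta = 0.7493


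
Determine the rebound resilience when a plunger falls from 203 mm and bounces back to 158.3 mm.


Resilience = h_rebound / h_drop * 100
= 158.3 / 203 * 100
= 78.0%

78.0%


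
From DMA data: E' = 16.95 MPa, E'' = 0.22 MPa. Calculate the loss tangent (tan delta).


tan delta = E'' / E'
= 0.22 / 16.95
= 0.013

tan delta = 0.013


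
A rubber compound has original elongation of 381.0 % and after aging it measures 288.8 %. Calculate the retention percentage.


Retention = aged / original * 100
= 288.8 / 381.0 * 100
= 75.8%

75.8%


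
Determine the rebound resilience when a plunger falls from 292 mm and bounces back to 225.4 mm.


Resilience = h_rebound / h_drop * 100
= 225.4 / 292 * 100
= 77.2%

77.2%


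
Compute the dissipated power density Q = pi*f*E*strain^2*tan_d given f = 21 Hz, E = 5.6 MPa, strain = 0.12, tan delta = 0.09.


Q = pi * f * E * strain^2 * tan_d
= pi * 21 * 5.6 * 0.12^2 * 0.09
= pi * 21 * 5.6 * 0.0144 * 0.09
= 0.4788

Q = 0.4788


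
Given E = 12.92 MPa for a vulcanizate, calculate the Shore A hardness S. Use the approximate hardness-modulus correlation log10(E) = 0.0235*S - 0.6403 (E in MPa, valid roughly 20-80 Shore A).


log10(E) = 0.0235*S - 0.6403  =>  S = (log10(E) + 0.6403) / 0.0235
log10(12.92) = 1.111263
S = (1.111263 + 0.6403) / 0.0235 = 1.751563 / 0.0235
S = 74.5

Shore A = 74.5


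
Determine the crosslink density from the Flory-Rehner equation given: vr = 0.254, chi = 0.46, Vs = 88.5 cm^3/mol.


ln(1 - vr) = ln(1 - 0.254) = -0.2930
Numerator = -((-0.2930) + 0.254 + 0.46 * 0.254^2) = 0.0094
Denominator = 88.5 * (0.254^(1/3) - 0.254/2) = 44.8078
nu = 0.0094 / 44.8078 = 2.0872e-04 mol/cm^3

2.0872e-04 mol/cm^3
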